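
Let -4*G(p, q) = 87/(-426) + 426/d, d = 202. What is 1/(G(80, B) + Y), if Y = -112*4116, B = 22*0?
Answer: -57368/26446216373 ≈ -2.1692e-6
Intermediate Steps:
B = 0
G(p, q) = -27317/57368 (G(p, q) = -(87/(-426) + 426/202)/4 = -(87*(-1/426) + 426*(1/202))/4 = -(-29/142 + 213/101)/4 = -¼*27317/14342 = -27317/57368)
Y = -460992
1/(G(80, B) + Y) = 1/(-27317/57368 - 460992) = 1/(-26446216373/57368) = -57368/26446216373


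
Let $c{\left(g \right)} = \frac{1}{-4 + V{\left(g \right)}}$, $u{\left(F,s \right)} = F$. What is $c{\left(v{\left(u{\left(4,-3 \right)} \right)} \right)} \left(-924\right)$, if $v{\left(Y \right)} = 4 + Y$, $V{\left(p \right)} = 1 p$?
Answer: $-231$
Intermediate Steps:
$V{\left(p \right)} = p$
$c{\left(g \right)} = \frac{1}{-4 + g}$
$c{\left(v{\left(u{\left(4,-3 \right)} \right)} \right)} \left(-924\right) = \frac{1}{-4 + \left(4 + 4\right)} \left(-924\right) = \frac{1}{-4 + 8} \left(-924\right) = \frac{1}{4} \left(-924\right) = -231$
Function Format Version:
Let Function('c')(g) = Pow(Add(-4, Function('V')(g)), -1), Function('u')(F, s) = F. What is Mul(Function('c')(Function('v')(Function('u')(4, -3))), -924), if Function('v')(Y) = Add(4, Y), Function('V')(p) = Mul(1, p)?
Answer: -231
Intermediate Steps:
Function('V')(p) = p
Function('c')(g) = Pow(Add(-4, g), -1)
Mul(Function('c')(Function('v')(Function('u')(4, -3))), -924) = Mul(Pow(Add(-4, Add(4, 4)), -1), -924) = Mul(Pow(Add(-4, 8), -1), -924) = Mul(Pow(4, -1), -924) = Mul(Rational(1, 4), -924) = -231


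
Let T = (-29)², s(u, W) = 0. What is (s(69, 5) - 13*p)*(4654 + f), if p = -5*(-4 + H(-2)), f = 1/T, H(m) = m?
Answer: -1526465850/841 ≈ -1.8151e+6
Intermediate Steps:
T = 841
f = 1/841 ≈ 0.0011891
p = 30 (p = -5*(-4 - 2) = -5*(-6) = 30)
(s(69, 5) - 13*p)*(4654 + f) = (0 - 13*30)*(4654 + 1/841) = (0 - 390)*(3914015/841) = -390*3914015/841 = -1526465850/841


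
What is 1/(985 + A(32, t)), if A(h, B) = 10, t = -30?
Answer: 1/995 ≈ 0.0010050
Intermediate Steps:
1/(985 + A(32, t)) = 1/(985 + 10) = 1/995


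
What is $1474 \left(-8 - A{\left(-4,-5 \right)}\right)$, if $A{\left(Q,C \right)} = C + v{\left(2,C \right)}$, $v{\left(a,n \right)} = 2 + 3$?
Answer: $-11792$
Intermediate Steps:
$v{\left(a,n \right)} = 5$
$A{\left(Q,C \right)} = 5 + C$ ($A{\left(Q,C \right)} = C + 5 = 5 + C$)
$1474 \left(-8 - A{\left(-4,-5 \right)}\right) = 1474 \left(-8 - \left(5 - 5\right)\right) = 1474 \left(-8 - 0\right) = 1474 \left(-8 + 0\right) = 1474 \left(-8\right) = -11792$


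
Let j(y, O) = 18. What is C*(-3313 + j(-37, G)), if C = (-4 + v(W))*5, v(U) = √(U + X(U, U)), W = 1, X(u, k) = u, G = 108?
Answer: 65900 - 16475*√2 ≈ 42601.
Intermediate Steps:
v(U) = √2*√U (v(U) = √(U + U) = √(2*U) = √2*√U)
C = -20 + 5*√2 (C = (-4 + √2*√1)*5 = (-4 + √2*1)*5 = (-4 + √2)*5 = -20 + 5*√2 ≈ -12.929)
C*(-3313 + j(-37, G)) = (-20 + 5*√2)*(-3313 + 18) = (-20 + 5*√2)*(-3295) = 65900 - 16475*√2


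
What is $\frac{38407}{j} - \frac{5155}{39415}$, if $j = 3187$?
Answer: $\frac{299476584}{25123121} \approx 11.92$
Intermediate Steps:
$\frac{38407}{j} - \frac{5155}{39415} = \frac{38407}{3187} - \frac{5155}{39415} = 38407 \cdot \frac{1}{3187} - \frac{1031}{7883} = \frac{38407}{3187} - \frac{1031}{7883} = \frac{299476584}{25123121}$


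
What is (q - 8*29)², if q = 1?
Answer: 53361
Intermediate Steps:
(q - 8*29)² = (1 - 8*29)² = (1 - 232)² = (-231)² = 53361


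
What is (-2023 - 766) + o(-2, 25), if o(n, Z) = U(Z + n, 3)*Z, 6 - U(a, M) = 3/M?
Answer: -2664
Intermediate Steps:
U(a, M) = 6 - 3/M
o(n, Z) = 5*Z (o(n, Z) = (6 - 3/3)*Z = (6 - 3*⅓)*Z = (6 - 1)*Z = 5*Z)
(-2023 - 766) + o(-2, 25) = (-2023 - 766) + 5*25 = -2789 + 125 = -2664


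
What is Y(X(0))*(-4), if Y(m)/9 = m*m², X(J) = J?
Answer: 0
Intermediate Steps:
Y(m) = 9*m³ (Y(m) = 9*(m*m²) = 9*m³)
Y(X(0))*(-4) = (9*0³)*(-4) = (9*0)*(-4) = 0*(-4) = 0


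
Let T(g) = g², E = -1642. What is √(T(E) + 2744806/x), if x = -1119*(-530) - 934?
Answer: √59084015148414435/148034 ≈ 1642.0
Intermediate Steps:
x = 592136 (x = 593070 - 934 = 592136)
√(T(E) + 2744806/x) = √((-1642)² + 2744806/592136) = √(2696164 + 2744806*(1/592136)) = √(2696164 + 1372403/296068) = √(798249255555/296068) = √59084015148414435/148034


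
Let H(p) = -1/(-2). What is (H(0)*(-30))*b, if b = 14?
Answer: -210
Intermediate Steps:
H(p) = 1/2 (H(p) = -1*(-1/2) = 1/2)
(H(0)*(-30))*b = ((1/2)*(-30))*14 = -15*14 = -210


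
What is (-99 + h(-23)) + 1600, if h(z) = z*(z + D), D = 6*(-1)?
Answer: 2168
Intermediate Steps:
D = -6
h(z) = z*(-6 + z) (h(z) = z*(z - 6) = z*(-6 + z))
(-99 + h(-23)) + 1600 = (-99 - 23*(-6 - 23)) + 1600 = (-99 - 23*(-29)) + 1600 = (-99 + 667) + 1600 = 568 + 1600 = 2168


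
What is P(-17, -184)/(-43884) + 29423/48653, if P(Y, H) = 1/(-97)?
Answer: 125246345057/207103560444 ≈ 0.60475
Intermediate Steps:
P(Y, H) = -1/97
P(-17, -184)/(-43884) + 29423/48653 = -1/97/(-43884) + 29423/48653 = -1/97*(-1/43884) + 29423*(1/48653) = 1/4256748 + 29423/48653 = 125246345057/207103560444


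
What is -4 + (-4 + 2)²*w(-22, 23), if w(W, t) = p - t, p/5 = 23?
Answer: 364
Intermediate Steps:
p = 115 (p = 5*23 = 115)
w(W, t) = 115 - t
-4 + (-4 + 2)²*w(-22, 23) = -4 + (-4 + 2)²*(115 - 1*23) = -4 + (-2)²*(115 - 23) = -4 + 4*92 = -4 + 368 = 364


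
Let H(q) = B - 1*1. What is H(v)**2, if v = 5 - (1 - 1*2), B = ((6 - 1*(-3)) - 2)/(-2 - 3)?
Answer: 144/25 ≈ 5.7600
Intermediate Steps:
B = -7/5 (B = ((6 + 3) - 2)/(-5) = (9 - 2)*(-1/5) = 7*(-1/5) = -7/5 ≈ -1.4000)
v = 6 (v = 5 - (1 - 2) = 5 - 1*(-1) = 5 + 1 = 6)
H(q) = -12/5 (H(q) = -7/5 - 1*1 = -7/5 - 1 = -12/5)
H(v)**2 = (-12/5)**2 = 144/25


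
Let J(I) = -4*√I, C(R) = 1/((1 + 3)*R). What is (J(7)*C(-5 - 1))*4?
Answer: 2*√7/3 ≈ 1.7638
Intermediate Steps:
C(R) = 1/(4*R)
(J(7)*C(-5 - 1))*4 = ((-4*√7)*(1/(4*(-5 - 1))))*4 = ((-4*√7)*((¼)/(-6)))*4 = ((-4*√7)*((¼)*(-⅙)))*4 = (-4*√7*(-1/24))*4 = (√7/6)*4 = 2*√7/3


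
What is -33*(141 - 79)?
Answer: -2046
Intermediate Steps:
-33*(141 - 79) = -33*62 = -2046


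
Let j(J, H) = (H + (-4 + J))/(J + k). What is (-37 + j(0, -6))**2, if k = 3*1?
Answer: 14641/9 ≈ 1626.8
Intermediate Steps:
k = 3
j(J, H) = (-4 + H + J)/(3 + J) (j(J, H) = (H + (-4 + J))/(J + 3) = (-4 + H + J)/(3 + J))
(-37 + j(0, -6))**2 = (-37 + (-4 - 6 + 0)/(3 + 0))**2 = (-37 - 10/3)**2 = (-121/3)**2 = 14641/9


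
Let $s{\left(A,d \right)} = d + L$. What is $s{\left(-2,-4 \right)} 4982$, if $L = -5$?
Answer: $-44838$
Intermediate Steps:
$s{\left(A,d \right)} = -5 + d$ ($s{\left(A,d \right)} = d - 5 = -5 + d$)
$s{\left(-2,-4 \right)} 4982 = \left(-5 - 4\right) 4982 = \left(-9\right) 4982 = -44838$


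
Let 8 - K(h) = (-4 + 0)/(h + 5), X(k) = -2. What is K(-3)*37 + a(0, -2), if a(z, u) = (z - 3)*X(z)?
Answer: 376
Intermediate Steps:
a(z, u) = 6 - 2*z (a(z, u) = (z - 3)*(-2) = (-3 + z)*(-2) = 6 - 2*z)
K(h) = 8 + 4/(5 + h) (K(h) = 8 - (-4 + 0)/(h + 5) = 8 - (-4)/(5 + h) = 8 + 4/(5 + h))
K(-3)*37 + a(0, -2) = (4*(11 + 2*(-3))/(5 - 3))*37 + (6 - 2*0) = (4*(11 - 6)/2)*37 + (6 + 0) = (4*(1/2)*5)*37 + 6 = 10*37 + 6 = 370 + 6 = 376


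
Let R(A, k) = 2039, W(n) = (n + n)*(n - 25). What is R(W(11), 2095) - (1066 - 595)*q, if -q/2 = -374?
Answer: -350269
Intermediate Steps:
W(n) = 2*n*(-25 + n) (W(n) = (2*n)*(-25 + n) = 2*n*(-25 + n))
q = 748 (q = -2*(-374) = 748)
R(W(11), 2095) - (1066 - 595)*q = 2039 - (1066 - 595)*748 = 2039 - 471*748 = 2039 - 1*352308 = 2039 - 352308 = -350269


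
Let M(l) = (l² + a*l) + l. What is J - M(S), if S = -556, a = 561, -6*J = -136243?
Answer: 156259/6 ≈ 26043.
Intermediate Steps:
J = 136243/6 (J = -⅙*(-136243) = 136243/6 ≈ 22707.)
M(l) = l² + 562*l (M(l) = (l² + 561*l) + l = l² + 562*l)
J - M(S) = 136243/6 - (-556)*(562 - 556) = 136243/6 - (-556)*6 = 136243/6 - 1*(-3336) = 136243/6 + 3336 = 156259/6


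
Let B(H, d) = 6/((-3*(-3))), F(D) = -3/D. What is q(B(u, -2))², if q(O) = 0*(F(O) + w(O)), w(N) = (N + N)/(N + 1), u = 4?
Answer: 0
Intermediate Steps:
B(H, d) = ⅔ (B(H, d) = 6/9 = 6*(⅑) = ⅔)
w(N) = 2*N/(1 + N) (w(N) = (2*N)/(1 + N) = 2*N/(1 + N))
q(O) = 0 (q(O) = 0*(-3/O + 2*O/(1 + O)) = 0)
q(B(u, -2))² = 0² = 0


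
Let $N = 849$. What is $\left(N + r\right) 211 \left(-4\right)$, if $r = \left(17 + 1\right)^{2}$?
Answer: $-990012$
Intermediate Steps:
$r = 324$ ($r = 18^{2} = 324$)
$\left(N + r\right) 211 \left(-4\right) = \left(849 + 324\right) 211 \left(-4\right) = 1173 \left(-844\right) = -990012$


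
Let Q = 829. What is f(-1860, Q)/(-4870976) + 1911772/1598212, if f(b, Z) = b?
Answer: 52927092067/44232115312 ≈ 1.1966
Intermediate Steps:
f(-1860, Q)/(-4870976) + 1911772/1598212 = -1860/(-4870976) + 1911772/1598212 = -1860*(-1/4870976) + 1911772*(1/1598212) = 465/1217744 + 477943/399553 = 52927092067/44232115312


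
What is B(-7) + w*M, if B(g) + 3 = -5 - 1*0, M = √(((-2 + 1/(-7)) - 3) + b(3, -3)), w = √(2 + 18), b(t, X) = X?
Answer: -8 + 2*I*√1995/7 ≈ -8.0 + 12.762*I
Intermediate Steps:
w = 2*√5 (w = √20 = 2*√5 ≈ 4.4721)
M = I*√399/7 (M = √(((-2 + 1/(-7)) - 3) - 3) = √(((-2 - ⅐) - 3) - 3) = √((-15/7 - 3) - 3) = √(-36/7 - 3) = √(-57/7) = I*√399/7 ≈ 2.8536*I)
B(g) = -8 (B(g) = -3 + (-5 - 1*0) = -3 + (-5 + 0) = -3 - 5 = -8)
B(-7) + w*M = -8 + (2*√5)*(I*√399/7) = -8 + 2*I*√1995/7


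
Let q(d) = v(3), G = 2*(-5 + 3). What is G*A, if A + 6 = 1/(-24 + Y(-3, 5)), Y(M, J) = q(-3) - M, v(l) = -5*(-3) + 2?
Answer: 25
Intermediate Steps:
v(l) = 17 (v(l) = 15 + 2 = 17)
G = -4 (G = 2*(-2) = -4)
q(d) = 17
Y(M, J) = 17 - M
A = -25/4 (A = -6 + 1/(-24 + (17 - 1*(-3))) = -6 + 1/(-24 + (17 + 3)) = -6 + 1/(-24 + 20) = -6 + 1/(-4) = -6 - ¼ = -25/4 ≈ -6.2500)
G*A = -4*(-25/4) = 25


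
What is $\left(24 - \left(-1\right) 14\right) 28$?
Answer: $1064$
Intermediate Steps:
$\left(24 - \left(-1\right) 14\right) 28 = \left(24 - -14\right) 28 = \left(24 + 14\right) 28 = 38 \cdot 28 = 1064$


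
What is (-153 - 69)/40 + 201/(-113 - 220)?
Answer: -13661/2220 ≈ -6.1536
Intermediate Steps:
(-153 - 69)/40 + 201/(-113 - 220) = -222*1/40 + 201/(-333) = -111/20 + 201*(-1/333) = -111/20 - 67/111 = -13661/2220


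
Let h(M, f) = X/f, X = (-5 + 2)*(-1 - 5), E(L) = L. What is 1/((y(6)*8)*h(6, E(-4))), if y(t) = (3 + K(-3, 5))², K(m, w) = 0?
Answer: -1/324 ≈ -0.0030864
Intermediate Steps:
X = 18 (X = -3*(-6) = 18)
h(M, f) = 18/f
y(t) = 9 (y(t) = (3 + 0)² = 3² = 9)
1/((y(6)*8)*h(6, E(-4))) = 1/((9*8)*(18/(-4))) = 1/(72*(18*(-¼))) = 1/(72*(-9/2)) = 1/(-324) = -1/324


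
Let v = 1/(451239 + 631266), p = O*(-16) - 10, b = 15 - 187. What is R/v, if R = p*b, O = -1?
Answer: -1117145160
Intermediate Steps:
b = -172
p = 6 (p = -1*(-16) - 10 = 16 - 10 = 6)
v = 1/1082505 ≈ 9.2378e-7
R = -1032 (R = 6*(-172) = -1032)
R/v = -1032/1/1082505 = -1032*1082505 = -1117145160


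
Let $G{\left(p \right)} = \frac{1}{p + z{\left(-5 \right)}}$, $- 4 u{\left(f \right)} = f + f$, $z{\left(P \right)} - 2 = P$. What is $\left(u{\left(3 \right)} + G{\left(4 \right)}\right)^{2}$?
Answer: $\frac{1}{4} \approx 0.25$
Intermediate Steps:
$z{\left(P \right)} = 2 + P$
$u{\left(f \right)} = - \frac{f}{2}$ ($u{\left(f \right)} = - \frac{f + f}{4} = - \frac{2 f}{4} = - \frac{f}{2}$)
$G{\left(p \right)} = \frac{1}{-3 + p}$ ($G{\left(p \right)} = \frac{1}{p + \left(2 - 5\right)} = \frac{1}{p - 3} = \frac{1}{-3 + p}$)
$\left(u{\left(3 \right)} + G{\left(4 \right)}\right)^{2} = \left(\left(- \frac{1}{2}\right) 3 + \frac{1}{-3 + 4}\right)^{2} = \left(- \frac{3}{2} + 1^{-1}\right)^{2} = \left(- \frac{3}{2} + 1\right)^{2} = \left(- \frac{1}{2}\right)^{2} = \frac{1}{4}$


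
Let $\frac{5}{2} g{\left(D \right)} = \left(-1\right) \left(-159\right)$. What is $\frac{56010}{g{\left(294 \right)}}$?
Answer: $\frac{46675}{53} \approx 880.66$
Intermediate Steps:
$g{\left(D \right)} = \frac{318}{5}$ ($g{\left(D \right)} = \frac{2 \left(\left(-1\right) \left(-159\right)\right)}{5} = \frac{2}{5} \cdot 159 = \frac{318}{5}$)
$\frac{56010}{g{\left(294 \right)}} = \frac{56010}{\frac{318}{5}} = 56010 \cdot \frac{5}{318} = \frac{46675}{53}$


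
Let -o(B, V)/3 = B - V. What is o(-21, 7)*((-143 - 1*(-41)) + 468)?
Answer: 30744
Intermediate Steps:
o(B, V) = -3*B + 3*V (o(B, V) = -3*(B - V) = -3*B + 3*V)
o(-21, 7)*((-143 - 1*(-41)) + 468) = (-3*(-21) + 3*7)*((-143 - 1*(-41)) + 468) = (63 + 21)*((-143 + 41) + 468) = 84*(-102 + 468) = 84*366 = 30744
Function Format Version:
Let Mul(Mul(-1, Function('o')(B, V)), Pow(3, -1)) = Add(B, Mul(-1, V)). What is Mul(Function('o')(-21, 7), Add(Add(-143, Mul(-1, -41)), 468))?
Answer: 30744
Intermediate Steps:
Function('o')(B, V) = Add(Mul(-3, B), Mul(3, V)) (Function('o')(B, V) = Mul(-3, Add(B, Mul(-1, V))) = Add(Mul(-3, B), Mul(3, V)))
Mul(Function('o')(-21, 7), Add(Add(-143, Mul(-1, -41)), 468)) = Mul(Add(Mul(-3, -21), Mul(3, 7)), Add(Add(-143, Mul(-1, -41)), 468)) = Mul(Add(63, 21), Add(Add(-143, 41), 468)) = Mul(84, Add(-102, 468)) = Mul(84, 366) = 30744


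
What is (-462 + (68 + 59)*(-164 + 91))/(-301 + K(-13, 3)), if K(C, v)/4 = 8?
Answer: 9733/269 ≈ 36.182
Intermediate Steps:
K(C, v) = 32 (K(C, v) = 4*8 = 32)
(-462 + (68 + 59)*(-164 + 91))/(-301 + K(-13, 3)) = (-462 + (68 + 59)*(-164 + 91))/(-301 + 32) = (-462 + 127*(-73))/(-269) = (-462 - 9271)*(-1/269) = -9733*(-1/269) = 9733/269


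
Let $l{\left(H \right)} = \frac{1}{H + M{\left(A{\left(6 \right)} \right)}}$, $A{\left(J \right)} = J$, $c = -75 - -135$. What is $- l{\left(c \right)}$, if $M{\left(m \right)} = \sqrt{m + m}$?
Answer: $- \frac{5}{299} + \frac{\sqrt{3}}{1794} \approx -0.015757$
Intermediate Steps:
$c = 60$ ($c = -75 + 135 = 60$)
$M{\left(m \right)} = \sqrt{2} \sqrt{m}$ ($M{\left(m \right)} = \sqrt{2 m} = \sqrt{2} \sqrt{m}$)
$l{\left(H \right)} = \frac{1}{H + 2 \sqrt{3}}$ ($l{\left(H \right)} = \frac{1}{H + \sqrt{2} \sqrt{6}} = \frac{1}{H + 2 \sqrt{3}}$)
$- l{\left(c \right)} = - \frac{1}{60 + 2 \sqrt{3}}$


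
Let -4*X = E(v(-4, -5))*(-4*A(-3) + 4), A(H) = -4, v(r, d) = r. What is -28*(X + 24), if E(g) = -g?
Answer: -112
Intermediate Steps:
X = -20 (X = -(-1*(-4))*(-4*(-4) + 4)/4 = -(16 + 4) = -20 ≈ -20.000)
-28*(X + 24) = -28*(-20 + 24) = -28*4 = -112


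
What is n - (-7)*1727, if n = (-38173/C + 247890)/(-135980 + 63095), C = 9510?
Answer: 8376967939423/693136350 ≈ 12086.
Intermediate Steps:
n = -2357395727/693136350 (n = (-38173/9510 + 247890)/(-135980 + 63095) = (-38173*1/9510 + 247890)/(-72885) = (-38173/9510 + 247890)*(-1/72885) = (2357395727/9510)*(-1/72885) = -2357395727/693136350 ≈ -3.4011)
n - (-7)*1727 = -2357395727/693136350 - (-7)*1727 = -2357395727/693136350 - 1*(-12089) = -2357395727/693136350 + 12089 = 8376967939423/693136350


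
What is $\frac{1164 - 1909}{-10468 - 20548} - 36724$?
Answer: $- \frac{1139030839}{31016} \approx -36724.0$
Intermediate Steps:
$\frac{1164 - 1909}{-10468 - 20548} - 36724 = - \frac{745}{-31016} - 36724 = \left(-745\right) \left(- \frac{1}{31016}\right) - 36724 = \frac{745}{31016} - 36724 = - \frac{1139030839}{31016}$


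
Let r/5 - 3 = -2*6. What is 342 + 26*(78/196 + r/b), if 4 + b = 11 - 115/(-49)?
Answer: 2549100/11221 ≈ 227.17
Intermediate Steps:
r = -45 (r = 15 + 5*(-2*6) = 15 + 5*(-12) = 15 - 60 = -45)
b = 458/49 (b = -4 + (11 - 115/(-49)) = -4 + (11 - 115*(-1/49)) = -4 + (11 + 115/49) = -4 + 654/49 = 458/49 ≈ 9.3469)
342 + 26*(78/196 + r/b) = 342 + 26*(78/196 - 45/458/49) = 342 + 26*(78*(1/196) - 45*49/458) = 342 + 26*(39/98 - 2205/458) = 342 + 26*(-49557/11221) = 342 - 1288482/11221 = 2549100/11221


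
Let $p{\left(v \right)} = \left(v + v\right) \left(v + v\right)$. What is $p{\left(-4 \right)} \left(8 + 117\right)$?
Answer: $8000$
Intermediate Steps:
$p{\left(v \right)} = 4 v^{2}$ ($p{\left(v \right)} = 2 v 2 v = 4 v^{2}$)
$p{\left(-4 \right)} \left(8 + 117\right) = 4 \left(-4\right)^{2} \left(8 + 117\right) = 4 \cdot 16 \cdot 125 = 64 \cdot 125 = 8000$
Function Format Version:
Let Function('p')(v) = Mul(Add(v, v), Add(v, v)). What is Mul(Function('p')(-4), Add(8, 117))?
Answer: 8000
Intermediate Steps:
Function('p')(v) = Mul(4, Pow(v, 2)) (Function('p')(v) = Mul(Mul(2, v), Mul(2, v)) = Mul(4, Pow(v, 2)))
Mul(Function('p')(-4), Add(8, 117)) = Mul(Mul(4, Pow(-4, 2)), Add(8, 117)) = Mul(Mul(4, 16), 125) = Mul(64, 125) = 8000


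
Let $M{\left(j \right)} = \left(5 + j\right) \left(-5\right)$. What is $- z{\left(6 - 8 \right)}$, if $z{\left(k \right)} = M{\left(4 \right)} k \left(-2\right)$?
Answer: $180$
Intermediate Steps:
$M{\left(j \right)} = -25 - 5 j$
$z{\left(k \right)} = 90 k$ ($z{\left(k \right)} = \left(-25 - 20\right) k \left(-2\right) = - 45 k \left(-2\right) = 90 k$)
$- z{\left(6 - 8 \right)} = - 90 \left(6 - 8\right) = - 90 \left(-2\right) = \left(-1\right) \left(-180\right) = 180$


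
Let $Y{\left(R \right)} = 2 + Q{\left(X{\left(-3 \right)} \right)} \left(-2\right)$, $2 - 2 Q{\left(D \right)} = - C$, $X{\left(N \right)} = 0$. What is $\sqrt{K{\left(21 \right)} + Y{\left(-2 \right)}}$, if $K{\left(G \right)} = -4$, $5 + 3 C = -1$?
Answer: $i \sqrt{2} \approx 1.4142 i$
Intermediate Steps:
$C = -2$ ($C = - \frac{5}{3} + \frac{1}{3} \left(-1\right) = - \frac{5}{3} - \frac{1}{3} = -2$)
$Q{\left(D \right)} = 0$ ($Q{\left(D \right)} = 1 - \frac{\left(-1\right) \left(-2\right)}{2} = 1 - 1 = 0$)
$Y{\left(R \right)} = 2$ ($Y{\left(R \right)} = 2 + 0 \left(-2\right) = 2 + 0 = 2$)
$\sqrt{K{\left(21 \right)} + Y{\left(-2 \right)}} = \sqrt{-4 + 2} = \sqrt{-2} = i \sqrt{2}$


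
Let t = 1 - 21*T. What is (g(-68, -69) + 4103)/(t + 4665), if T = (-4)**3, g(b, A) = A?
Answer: 2017/3005 ≈ 0.67122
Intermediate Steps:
T = -64
t = 1345 (t = 1 - 21*(-64) = 1 + 1344 = 1345)
(g(-68, -69) + 4103)/(t + 4665) = (-69 + 4103)/(1345 + 4665) = 4034/6010 = 4034*(1/6010) = 2017/3005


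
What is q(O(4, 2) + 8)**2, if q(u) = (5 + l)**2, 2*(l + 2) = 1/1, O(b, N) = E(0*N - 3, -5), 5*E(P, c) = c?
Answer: 2401/16 ≈ 150.06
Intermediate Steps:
E(P, c) = c/5
O(b, N) = -1 (O(b, N) = (1/5)*(-5) = -1)
l = -3/2 (l = -2 + (1/2)/1 = -2 + (1/2)*1 = -2 + 1/2 = -3/2 ≈ -1.5000)
q(u) = 49/4 (q(u) = (5 - 3/2)**2 = (7/2)**2 = 49/4)
q(O(4, 2) + 8)**2 = (49/4)**2 = 2401/16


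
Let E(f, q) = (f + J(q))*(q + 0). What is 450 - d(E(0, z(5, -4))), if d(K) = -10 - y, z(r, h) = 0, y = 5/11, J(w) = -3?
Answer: 5065/11 ≈ 460.45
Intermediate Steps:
y = 5/11 (y = 5*(1/11) = 5/11 ≈ 0.45455)
E(f, q) = q*(-3 + f) (E(f, q) = (f - 3)*(q + 0) = (-3 + f)*q = q*(-3 + f))
d(K) = -115/11 (d(K) = -10 - 1*5/11 = -10 - 5/11 = -115/11)
450 - d(E(0, z(5, -4))) = 450 - 1*(-115/11) = 450 + 115/11 = 5065/11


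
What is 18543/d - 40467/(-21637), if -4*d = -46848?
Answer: 41674495/12067264 ≈ 3.4535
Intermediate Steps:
d = 11712 (d = -1/4*(-46848) = 11712)
18543/d - 40467/(-21637) = 18543/11712 - 40467/(-21637) = 18543*(1/11712) - 40467*(-1/21637) = 6181/3904 + 5781/3091 = 41674495/12067264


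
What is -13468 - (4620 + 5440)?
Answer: -23528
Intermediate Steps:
-13468 - (4620 + 5440) = -13468 - 1*10060 = -13468 - 10060 = -23528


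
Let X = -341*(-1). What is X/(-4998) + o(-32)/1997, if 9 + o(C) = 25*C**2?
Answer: 127222841/9981006 ≈ 12.746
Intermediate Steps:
o(C) = -9 + 25*C**2
X = 341
X/(-4998) + o(-32)/1997 = 341/(-4998) + (-9 + 25*(-32)**2)/1997 = 341*(-1/4998) + (-9 + 25*1024)*(1/1997) = -341/4998 + (-9 + 25600)*(1/1997) = -341/4998 + 25591*(1/1997) = -341/4998 + 25591/1997 = 127222841/9981006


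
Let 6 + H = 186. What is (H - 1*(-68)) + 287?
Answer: 535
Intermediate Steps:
H = 180 (H = -6 + 186 = 180)
(H - 1*(-68)) + 287 = (180 - 1*(-68)) + 287 = (180 + 68) + 287 = 248 + 287 = 535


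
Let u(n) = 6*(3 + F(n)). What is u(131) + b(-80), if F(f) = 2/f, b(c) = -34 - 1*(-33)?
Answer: 2239/131 ≈ 17.092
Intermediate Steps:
b(c) = -1 (b(c) = -34 + 33 = -1)
u(n) = 18 + 12/n (u(n) = 6*(3 + 2/n) = 18 + 12/n)
u(131) + b(-80) = (18 + 12/131) - 1 = 2370/131 - 1 = 2239/131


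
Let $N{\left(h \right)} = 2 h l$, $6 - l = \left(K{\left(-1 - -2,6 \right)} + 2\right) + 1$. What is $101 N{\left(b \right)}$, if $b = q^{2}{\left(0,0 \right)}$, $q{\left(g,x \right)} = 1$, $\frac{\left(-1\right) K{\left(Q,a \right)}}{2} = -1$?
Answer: $202$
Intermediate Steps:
$K{\left(Q,a \right)} = 2$ ($K{\left(Q,a \right)} = \left(-2\right) \left(-1\right) = 2$)
$l = 1$ ($l = 6 - \left(\left(2 + 2\right) + 1\right) = 6 - \left(4 + 1\right) = 6 - 5 = 1$)
$b = 1$ ($b = 1^{2} = 1$)
$N{\left(h \right)} = 2 h$ ($N{\left(h \right)} = 2 h 1 = 2 h$)
$101 N{\left(b \right)} = 101 \cdot 2 \cdot 1 = 101 \cdot 2 = 202$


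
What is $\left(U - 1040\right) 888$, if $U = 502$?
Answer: $-477744$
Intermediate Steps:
$\left(U - 1040\right) 888 = \left(502 - 1040\right) 888 = \left(-538\right) 888 = -477744$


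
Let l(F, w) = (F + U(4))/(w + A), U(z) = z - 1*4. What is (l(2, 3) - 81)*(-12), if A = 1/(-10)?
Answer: 27948/29 ≈ 963.72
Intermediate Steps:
U(z) = -4 + z (U(z) = z - 4 = -4 + z)
A = -⅒ ≈ -0.10000
l(F, w) = F/(-⅒ + w) (l(F, w) = (F + (-4 + 4))/(w - ⅒) = (F + 0)/(-⅒ + w) = F/(-⅒ + w))
(l(2, 3) - 81)*(-12) = (10*2/(-1 + 10*3) - 81)*(-12) = (10*2/(-1 + 30) - 81)*(-12) = (10*2/29 - 81)*(-12) = (10*2*(1/29) - 81)*(-12) = (20/29 - 81)*(-12) = -2329/29*(-12) = 27948/29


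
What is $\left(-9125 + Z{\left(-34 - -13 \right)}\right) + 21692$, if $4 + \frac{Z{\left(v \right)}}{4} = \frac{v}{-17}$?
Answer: $\frac{213451}{17} \approx 12556.0$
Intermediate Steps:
$Z{\left(v \right)} = -16 - \frac{4 v}{17}$ ($Z{\left(v \right)} = -16 + 4 \frac{v}{-17} = -16 + 4 v \left(- \frac{1}{17}\right) = -16 + 4 \left(- \frac{v}{17}\right) = -16 - \frac{4 v}{17}$)
$\left(-9125 + Z{\left(-34 - -13 \right)}\right) + 21692 = \left(-9125 - \left(16 + \frac{4 \left(-34 - -13\right)}{17}\right)\right) + 21692 = \left(-9125 - \left(16 + \frac{4 \left(-34 + 13\right)}{17}\right)\right) + 21692 = \left(-9125 - \frac{188}{17}\right) + 21692 = - \frac{155313}{17} + 21692 = \frac{213451}{17}$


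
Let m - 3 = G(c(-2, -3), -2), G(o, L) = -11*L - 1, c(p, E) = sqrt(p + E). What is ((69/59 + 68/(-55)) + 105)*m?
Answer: 8172192/3245 ≈ 2518.4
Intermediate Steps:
c(p, E) = sqrt(E + p)
G(o, L) = -1 - 11*L
m = 24 (m = 3 + (-1 - 11*(-2)) = 3 + (-1 + 22) = 3 + 21 = 24)
((69/59 + 68/(-55)) + 105)*m = ((69/59 + 68/(-55)) + 105)*24 = ((69*(1/59) + 68*(-1/55)) + 105)*24 = ((69/59 - 68/55) + 105)*24 = (-217/3245 + 105)*24 = (340508/3245)*24 = 8172192/3245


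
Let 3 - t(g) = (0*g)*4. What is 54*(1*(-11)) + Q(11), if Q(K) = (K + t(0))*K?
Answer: -440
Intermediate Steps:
t(g) = 3 (t(g) = 3 - 0*g*4 = 3 - 0*4 = 3 - 1*0 = 3 + 0 = 3)
Q(K) = K*(3 + K) (Q(K) = (K + 3)*K = (3 + K)*K = K*(3 + K))
54*(1*(-11)) + Q(11) = 54*(1*(-11)) + 11*(3 + 11) = 54*(-11) + 11*14 = -594 + 154 = -440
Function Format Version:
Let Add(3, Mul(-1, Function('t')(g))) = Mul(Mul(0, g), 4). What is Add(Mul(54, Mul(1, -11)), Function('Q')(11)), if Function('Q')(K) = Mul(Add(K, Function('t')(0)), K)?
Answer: -440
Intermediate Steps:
Function('t')(g) = 3 (Function('t')(g) = Add(3, Mul(-1, Mul(Mul(0, g), 4))) = Add(3, Mul(-1, Mul(0, 4))) = Add(3, Mul(-1, 0)) = Add(3, 0) = 3)
Function('Q')(K) = Mul(K, Add(3, K)) (Function('Q')(K) = Mul(Add(K, 3), K) = Mul(Add(3, K), K) = Mul(K, Add(3, K)))
Add(Mul(54, Mul(1, -11)), Function('Q')(11)) = Add(Mul(54, Mul(1, -11)), Mul(11, Add(3, 11))) = Add(Mul(54, -11), Mul(11, 14)) = Add(-594, 154) = -440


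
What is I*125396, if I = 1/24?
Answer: 31349/6 ≈ 5224.8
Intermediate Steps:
I = 1/24 ≈ 0.041667
I*125396 = (1/24)*125396 = 31349/6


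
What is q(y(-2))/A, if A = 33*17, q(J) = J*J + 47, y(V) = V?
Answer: 1/11 ≈ 0.090909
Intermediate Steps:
q(J) = 47 + J² (q(J) = J² + 47 = 47 + J²)
A = 561
q(y(-2))/A = (47 + (-2)²)/561 = (47 + 4)*(1/561) = 51*(1/561) = 1/11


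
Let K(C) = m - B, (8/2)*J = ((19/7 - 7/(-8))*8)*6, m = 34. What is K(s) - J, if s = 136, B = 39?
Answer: -673/14 ≈ -48.071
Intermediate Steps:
J = 603/14 (J = (((19/7 - 7/(-8))*8)*6)/4 = (((19*(1/7) - 7*(-1/8))*8)*6)/4 = (((19/7 + 7/8)*8)*6)/4 = (((201/56)*8)*6)/4 = ((201/7)*6)/4 = (1/4)*(1206/7) = 603/14 ≈ 43.071)
K(C) = -5 (K(C) = 34 - 1*39 = 34 - 39 = -5)
K(s) - J = -5 - 1*603/14 = -5 - 603/14 = -673/14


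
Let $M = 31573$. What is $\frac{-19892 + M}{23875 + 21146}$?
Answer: $\frac{11681}{45021} \approx 0.25946$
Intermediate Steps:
$\frac{-19892 + M}{23875 + 21146} = \frac{-19892 + 31573}{23875 + 21146} = \frac{11681}{45021}$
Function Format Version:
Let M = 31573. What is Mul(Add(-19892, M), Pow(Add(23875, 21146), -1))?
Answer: Rational(11681, 45021) ≈ 0.25946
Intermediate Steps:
Mul(Add(-19892, M), Pow(Add(23875, 21146), -1)) = Mul(Add(-19892, 31573), Pow(Add(23875, 21146), -1)) = Mul(11681, Pow(45021, -1)) = Mul(11681, Rational(1, 45021)) = Rational(11681, 45021)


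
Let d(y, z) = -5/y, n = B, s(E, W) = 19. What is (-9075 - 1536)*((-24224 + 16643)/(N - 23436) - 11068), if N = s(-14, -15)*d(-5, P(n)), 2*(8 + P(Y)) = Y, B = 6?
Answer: 2750071704525/23417 ≈ 1.1744e+8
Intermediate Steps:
n = 6
P(Y) = -8 + Y/2
N = 19 (N = 19*(-5/(-5)) = 19*(-5*(-⅕)) = 19*1 = 19)
(-9075 - 1536)*((-24224 + 16643)/(N - 23436) - 11068) = (-9075 - 1536)*((-24224 + 16643)/(19 - 23436) - 11068) = -10611*(-7581/(-23417) - 11068) = -10611*(-7581*(-1/23417) - 11068) = -10611*(7581/23417 - 11068) = -10611*(-259171775/23417) = 2750071704525/23417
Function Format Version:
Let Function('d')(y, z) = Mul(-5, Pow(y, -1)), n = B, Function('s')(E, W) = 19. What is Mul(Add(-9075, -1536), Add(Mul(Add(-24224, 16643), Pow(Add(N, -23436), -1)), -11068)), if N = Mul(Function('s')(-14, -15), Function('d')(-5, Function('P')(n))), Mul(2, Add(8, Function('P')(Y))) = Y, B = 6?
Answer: Rational(2750071704525, 23417) ≈ 1.1744e+8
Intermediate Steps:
n = 6
Function('P')(Y) = Add(-8, Mul(Rational(1, 2), Y))
N = 19 (N = Mul(19, Mul(-5, Pow(-5, -1))) = Mul(19, Mul(-5, Rational(-1, 5))) = Mul(19, 1) = 19)
Mul(Add(-9075, -1536), Add(Mul(Add(-24224, 16643), Pow(Add(N, -23436), -1)), -11068)) = Mul(Add(-9075, -1536), Add(Mul(Add(-24224, 16643), Pow(Add(19, -23436), -1)), -11068)) = Mul(-10611, Add(Mul(-7581, Pow(-23417, -1)), -11068)) = Mul(-10611, Add(Mul(-7581, Rational(-1, 23417)), -11068)) = Mul(-10611, Add(Rational(7581, 23417), -11068)) = Mul(-10611, Rational(-259171775, 23417)) = Rational(2750071704525, 23417)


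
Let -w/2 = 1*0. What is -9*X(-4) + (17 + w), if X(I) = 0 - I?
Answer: -19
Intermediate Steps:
X(I) = -I
w = 0 (w = -2*0 = 0)
-9*X(-4) + (17 + w) = -(-9)*(-4) + (17 + 0) = -9*4 + 17 = -36 + 17 = -19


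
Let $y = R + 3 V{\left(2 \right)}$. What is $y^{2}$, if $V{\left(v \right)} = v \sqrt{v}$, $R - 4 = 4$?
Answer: $136 + 96 \sqrt{2} \approx 271.76$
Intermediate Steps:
$R = 8$ ($R = 4 + 4 = 8$)
$V{\left(v \right)} = v^{\frac{3}{2}}$
$y = 8 + 6 \sqrt{2}$ ($y = 8 + 3 \cdot 2^{\frac{3}{2}} = 8 + 3 \cdot 2 \sqrt{2} = 8 + 6 \sqrt{2} \approx 16.485$)
$y^{2} = \left(8 + 6 \sqrt{2}\right)^{2}$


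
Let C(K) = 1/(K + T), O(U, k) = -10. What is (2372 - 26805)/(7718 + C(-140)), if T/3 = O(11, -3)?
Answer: -4153610/1312059 ≈ -3.1657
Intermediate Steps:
T = -30 (T = 3*(-10) = -30)
C(K) = 1/(-30 + K) (C(K) = 1/(K - 30) = 1/(-30 + K))
(2372 - 26805)/(7718 + C(-140)) = (2372 - 26805)/(7718 + 1/(-30 - 140)) = -24433/(7718 + 1/(-170)) = -24433/(7718 - 1/170) = -24433/1312059/170 = -24433*170/1312059 = -4153610/1312059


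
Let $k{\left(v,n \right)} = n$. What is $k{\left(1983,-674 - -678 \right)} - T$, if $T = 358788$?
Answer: $-358784$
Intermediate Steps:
$k{\left(1983,-674 - -678 \right)} - T = \left(-674 - -678\right) - 358788 = \left(-674 + 678\right) - 358788 = 4 - 358788 = -358784$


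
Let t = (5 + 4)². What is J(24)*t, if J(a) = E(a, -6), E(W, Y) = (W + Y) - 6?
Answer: 972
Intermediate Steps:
t = 81 (t = 9² = 81)
E(W, Y) = -6 + W + Y
J(a) = -12 + a (J(a) = -6 + a - 6 = -12 + a)
J(24)*t = (-12 + 24)*81 = 12*81 = 972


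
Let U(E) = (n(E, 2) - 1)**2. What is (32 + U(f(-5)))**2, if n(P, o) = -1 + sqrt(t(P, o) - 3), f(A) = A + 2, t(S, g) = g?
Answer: 1209 - 280*I ≈ 1209.0 - 280.0*I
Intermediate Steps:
f(A) = 2 + A
n(P, o) = -1 + sqrt(-3 + o) (n(P, o) = -1 + sqrt(o - 3) = -1 + sqrt(-3 + o))
U(E) = (-2 + I)**2 (U(E) = ((-1 + sqrt(-3 + 2)) - 1)**2 = ((-1 + sqrt(-1)) - 1)**2 = ((-1 + I) - 1)**2 = (-2 + I)**2)
(32 + U(f(-5)))**2 = (32 + (2 - I)**2)**2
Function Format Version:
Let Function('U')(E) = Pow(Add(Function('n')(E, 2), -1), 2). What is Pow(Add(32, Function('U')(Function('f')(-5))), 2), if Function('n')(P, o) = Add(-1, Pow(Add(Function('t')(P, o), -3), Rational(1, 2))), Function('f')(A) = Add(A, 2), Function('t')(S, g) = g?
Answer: Add(1209, Mul(-280, I)) ≈ Add(1209.0, Mul(-280.00, I))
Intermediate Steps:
Function('f')(A) = Add(2, A)
Function('n')(P, o) = Add(-1, Pow(Add(-3, o), Rational(1, 2))) (Function('n')(P, o) = Add(-1, Pow(Add(o, -3), Rational(1, 2))) = Add(-1, Pow(Add(-3, o), Rational(1, 2))))
Function('U')(E) = Pow(Add(-2, I), 2) (Function('U')(E) = Pow(Add(Add(-1, Pow(Add(-3, 2), Rational(1, 2))), -1), 2) = Pow(Add(Add(-1, Pow(-1, Rational(1, 2))), -1), 2) = Pow(Add(Add(-1, I), -1), 2) = Pow(Add(-2, I), 2))
Pow(Add(32, Function('U')(Function('f')(-5))), 2) = Pow(Add(32, Pow(Add(2, Mul(-1, I)), 2)), 2)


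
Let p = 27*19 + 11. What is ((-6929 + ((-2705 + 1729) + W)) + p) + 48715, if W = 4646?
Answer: 45980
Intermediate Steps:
p = 524 (p = 513 + 11 = 524)
((-6929 + ((-2705 + 1729) + W)) + p) + 48715 = ((-6929 + ((-2705 + 1729) + 4646)) + 524) + 48715 = ((-6929 + (-976 + 4646)) + 524) + 48715 = ((-6929 + 3670) + 524) + 48715 = (-3259 + 524) + 48715 = -2735 + 48715 = 45980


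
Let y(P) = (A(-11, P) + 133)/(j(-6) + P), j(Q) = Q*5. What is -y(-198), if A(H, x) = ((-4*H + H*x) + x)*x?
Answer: -400619/228 ≈ -1757.1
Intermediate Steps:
A(H, x) = x*(x - 4*H + H*x) (A(H, x) = (x - 4*H + H*x)*x = x*(x - 4*H + H*x))
j(Q) = 5*Q
y(P) = (133 + P*(44 - 10*P))/(-30 + P) (y(P) = (P*(P - 4*(-11) - 11*P) + 133)/(5*(-6) + P) = (P*(P + 44 - 11*P) + 133)/(-30 + P) = (P*(44 - 10*P) + 133)/(-30 + P) = (133 + P*(44 - 10*P))/(-30 + P))
-y(-198) = -(133 - 2*(-198)*(-22 + 5*(-198)))/(-30 - 198) = -(133 - 2*(-198)*(-22 - 990))/(-228) = -(-1)*(133 - 2*(-198)*(-1012))/228 = -(-1)*(133 - 400752)/228 = -(-1)*(-400619)/228 = -1*400619/228 = -400619/228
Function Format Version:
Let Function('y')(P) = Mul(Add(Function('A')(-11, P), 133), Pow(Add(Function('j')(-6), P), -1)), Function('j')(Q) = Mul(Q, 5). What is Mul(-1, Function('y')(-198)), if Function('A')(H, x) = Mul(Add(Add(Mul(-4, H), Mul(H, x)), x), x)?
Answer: Rational(-400619, 228) ≈ -1757.1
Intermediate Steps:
Function('A')(H, x) = Mul(x, Add(x, Mul(-4, H), Mul(H, x))) (Function('A')(H, x) = Mul(Add(x, Mul(-4, H), Mul(H, x)), x) = Mul(x, Add(x, Mul(-4, H), Mul(H, x))))
Function('j')(Q) = Mul(5, Q)
Function('y')(P) = Mul(Pow(Add(-30, P), -1), Add(133, Mul(P, Add(44, Mul(-10, P))))) (Function('y')(P) = Mul(Add(Mul(P, Add(P, Mul(-4, -11), Mul(-11, P))), 133), Pow(Add(Mul(5, -6), P), -1)) = Mul(Add(Mul(P, Add(P, 44, Mul(-11, P))), 133), Pow(Add(-30, P), -1)) = Mul(Add(Mul(P, Add(44, Mul(-10, P))), 133), Pow(Add(-30, P), -1)) = Mul(Add(133, Mul(P, Add(44, Mul(-10, P)))), Pow(Add(-30, P), -1)) = Mul(Pow(Add(-30, P), -1), Add(133, Mul(P, Add(44, Mul(-10, P))))))
Mul(-1, Function('y')(-198)) = Mul(-1, Mul(Pow(Add(-30, -198), -1), Add(133, Mul(-2, -198, Add(-22, Mul(5, -198)))))) = Mul(-1, Mul(Pow(-228, -1), Add(133, Mul(-2, -198, Add(-22, -990))))) = Mul(-1, Mul(Rational(-1, 228), Add(133, Mul(-2, -198, -1012)))) = Mul(-1, Mul(Rational(-1, 228), Add(133, -400752))) = Mul(-1, Mul(Rational(-1, 228), -400619)) = Mul(-1, Rational(400619, 228)) = Rational(-400619, 228)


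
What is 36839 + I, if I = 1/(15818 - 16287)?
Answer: 17277490/469 ≈ 36839.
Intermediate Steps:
I = -1/469 (I = 1/(-469) = -1/469 ≈ -0.0021322)
36839 + I = 36839 - 1/469 = 17277490/469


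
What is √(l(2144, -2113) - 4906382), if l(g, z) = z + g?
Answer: 19*I*√13591 ≈ 2215.0*I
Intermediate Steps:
l(g, z) = g + z
√(l(2144, -2113) - 4906382) = √((2144 - 2113) - 4906382) = √(31 - 4906382) = √(-4906351) = 19*I*√13591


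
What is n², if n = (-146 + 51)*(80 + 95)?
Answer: 276390625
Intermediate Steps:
n = -16625 (n = -95*175 = -16625)
n² = (-16625)² = 276390625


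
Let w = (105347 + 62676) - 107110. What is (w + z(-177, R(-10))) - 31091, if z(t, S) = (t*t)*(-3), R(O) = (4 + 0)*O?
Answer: -64165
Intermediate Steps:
R(O) = 4*O
w = 60913 (w = 168023 - 107110 = 60913)
z(t, S) = -3*t**2 (z(t, S) = t**2*(-3) = -3*t**2)
(w + z(-177, R(-10))) - 31091 = (60913 - 3*(-177)**2) - 31091 = (60913 - 3*31329) - 31091 = (60913 - 93987) - 31091 = -33074 - 31091 = -64165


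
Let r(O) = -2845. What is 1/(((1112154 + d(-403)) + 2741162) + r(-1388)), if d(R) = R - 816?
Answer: 1/3849252 ≈ 2.5979e-7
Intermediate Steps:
d(R) = -816 + R
1/(((1112154 + d(-403)) + 2741162) + r(-1388)) = 1/(((1112154 + (-816 - 403)) + 2741162) - 2845) = 1/(((1112154 - 1219) + 2741162) - 2845) = 1/((1110935 + 2741162) - 2845) = 1/(3852097 - 2845) = 1/3849252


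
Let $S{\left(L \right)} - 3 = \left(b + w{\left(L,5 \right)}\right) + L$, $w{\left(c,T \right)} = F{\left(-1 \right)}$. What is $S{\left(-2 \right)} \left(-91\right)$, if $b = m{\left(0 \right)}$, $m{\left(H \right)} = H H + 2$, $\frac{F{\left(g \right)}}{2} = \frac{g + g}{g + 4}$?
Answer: $- \frac{455}{3} \approx -151.67$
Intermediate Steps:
$F{\left(g \right)} = \frac{4 g}{4 + g}$ ($F{\left(g \right)} = 2 \frac{g + g}{g + 4} = 2 \frac{2 g}{4 + g} = \frac{4 g}{4 + g}$)
$m{\left(H \right)} = 2 + H^{2}$ ($m{\left(H \right)} = H^{2} + 2 = 2 + H^{2}$)
$b = 2$ ($b = 2 + 0^{2} = 2 + 0 = 2$)
$w{\left(c,T \right)} = - \frac{4}{3}$ ($w{\left(c,T \right)} = 4 \left(-1\right) \frac{1}{4 - 1} = 4 \left(-1\right) \frac{1}{3} = - \frac{4}{3}$)
$S{\left(L \right)} = \frac{11}{3} + L$ ($S{\left(L \right)} = 3 + \left(\left(2 - \frac{4}{3}\right) + L\right) = 3 + \left(\frac{2}{3} + L\right) = \frac{11}{3} + L$)
$S{\left(-2 \right)} \left(-91\right) = \left(\frac{11}{3} - 2\right) \left(-91\right) = \frac{5}{3} \left(-91\right) = - \frac{455}{3}$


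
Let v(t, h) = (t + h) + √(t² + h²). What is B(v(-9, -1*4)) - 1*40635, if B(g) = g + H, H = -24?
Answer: -40672 + √97 ≈ -40662.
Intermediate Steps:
v(t, h) = h + t + √(h² + t²) (v(t, h) = (h + t) + √(h² + t²) = h + t + √(h² + t²))
B(g) = -24 + g (B(g) = g - 24 = -24 + g)
B(v(-9, -1*4)) - 1*40635 = (-24 + (-1*4 - 9 + √((-1*4)² + (-9)²))) - 1*40635 = (-24 + (-4 - 9 + √((-4)² + 81))) - 40635 = (-24 + (-4 - 9 + √(16 + 81))) - 40635 = (-24 + (-4 - 9 + √97)) - 40635 = (-24 + (-13 + √97)) - 40635 = (-37 + √97) - 40635 = -40672 + √97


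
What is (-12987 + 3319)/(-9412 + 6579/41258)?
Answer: 398882344/388313717 ≈ 1.0272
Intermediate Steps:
(-12987 + 3319)/(-9412 + 6579/41258) = -9668/(-9412 + 6579*(1/41258)) = -9668/(-9412 + 6579/41258) = -9668/(-388313717/41258) = -9668*(-41258/388313717) = 398882344/388313717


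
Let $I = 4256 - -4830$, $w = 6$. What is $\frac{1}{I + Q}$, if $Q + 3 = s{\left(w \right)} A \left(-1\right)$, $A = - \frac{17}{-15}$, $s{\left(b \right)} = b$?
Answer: $\frac{5}{45381} \approx 0.00011018$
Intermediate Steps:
$A = \frac{17}{15}$ ($A = \left(-17\right) \left(- \frac{1}{15}\right) = \frac{17}{15} \approx 1.1333$)
$Q = - \frac{49}{5}$ ($Q = -3 + 6 \cdot \frac{17}{15} \left(-1\right) = -3 + \frac{34}{5} \left(-1\right) = -3 - \frac{34}{5} = - \frac{49}{5} \approx -9.8$)
$I = 9086$ ($I = 4256 + 4830 = 9086$)
$\frac{1}{I + Q} = \frac{1}{9086 - \frac{49}{5}} = \frac{1}{\frac{45381}{5}} = \frac{5}{45381}$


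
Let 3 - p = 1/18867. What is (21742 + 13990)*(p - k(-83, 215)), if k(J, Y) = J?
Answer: 57977349652/18867 ≈ 3.0730e+6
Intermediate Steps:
p = 56600/18867 (p = 3 - 1/18867 = 56600/18867 ≈ 2.9999)
(21742 + 13990)*(p - k(-83, 215)) = (21742 + 13990)*(56600/18867 - 1*(-83)) = 35732*(56600/18867 + 83) = 35732*(1622561/18867) = 57977349652/18867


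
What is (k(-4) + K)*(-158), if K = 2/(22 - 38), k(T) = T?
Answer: 2607/4 ≈ 651.75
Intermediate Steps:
K = -1/8 (K = 2/(-16) = 2*(-1/16) = -1/8 ≈ -0.12500)
(k(-4) + K)*(-158) = (-4 - 1/8)*(-158) = -33/8*(-158) = 2607/4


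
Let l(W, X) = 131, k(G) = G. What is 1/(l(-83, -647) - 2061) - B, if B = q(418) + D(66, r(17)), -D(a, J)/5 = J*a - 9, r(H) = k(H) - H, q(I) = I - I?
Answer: -86851/1930 ≈ -45.000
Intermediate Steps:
q(I) = 0
r(H) = 0 (r(H) = H - H = 0)
D(a, J) = 45 - 5*J*a (D(a, J) = -5*(J*a - 9) = -5*(-9 + J*a) = 45 - 5*J*a)
B = 45 (B = 0 + (45 - 5*0*66) = 0 + (45 + 0) = 0 + 45 = 45)
1/(l(-83, -647) - 2061) - B = 1/(131 - 2061) - 1*45 = 1/(-1930) - 45 = -1/1930 - 45 = -86851/1930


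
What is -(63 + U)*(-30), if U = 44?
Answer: 3210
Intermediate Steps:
-(63 + U)*(-30) = -(63 + 44)*(-30) = -107*(-30) = -1*(-3210) = 3210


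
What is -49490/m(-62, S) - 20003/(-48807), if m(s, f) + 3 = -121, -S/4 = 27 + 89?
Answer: 1208969401/3026034 ≈ 399.52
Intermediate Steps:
S = -464 (S = -4*(27 + 89) = -4*116 = -464)
m(s, f) = -124 (m(s, f) = -3 - 121 = -124)
-49490/m(-62, S) - 20003/(-48807) = -49490/(-124) - 20003/(-48807) = -49490*(-1/124) - 20003*(-1/48807) = 24745/62 + 20003/48807 = 1208969401/3026034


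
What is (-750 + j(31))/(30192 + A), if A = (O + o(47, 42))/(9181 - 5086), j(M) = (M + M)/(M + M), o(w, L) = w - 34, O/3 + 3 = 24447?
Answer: -613431/24741917 ≈ -0.024793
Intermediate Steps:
O = 73332 (O = -9 + 3*24447 = -9 + 73341 = 73332)
o(w, L) = -34 + w
j(M) = 1 (j(M) = (2*M)/((2*M)) = (2*M)*(1/(2*M)) = 1)
A = 14669/819 (A = (73332 + (-34 + 47))/(9181 - 5086) = (73332 + 13)/4095 = 73345*(1/4095) = 14669/819 ≈ 17.911)
(-750 + j(31))/(30192 + A) = (-750 + 1)/(30192 + 14669/819) = -749/24741917/819 = -749*819/24741917 = -613431/24741917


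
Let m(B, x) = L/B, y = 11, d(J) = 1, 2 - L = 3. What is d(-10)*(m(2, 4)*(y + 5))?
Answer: -8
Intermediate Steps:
L = -1 (L = 2 - 1*3 = 2 - 3 = -1)
m(B, x) = -1/B
d(-10)*(m(2, 4)*(y + 5)) = 1*((-1/2)*(11 + 5)) = 1*(-1*1/2*16) = 1*(-1/2*16) = 1*(-8) = -8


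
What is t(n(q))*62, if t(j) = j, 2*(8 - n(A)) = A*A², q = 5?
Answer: -3379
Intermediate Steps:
n(A) = 8 - A³/2 (n(A) = 8 - A*A²/2 = 8 - A³/2)
t(n(q))*62 = (8 - ½*5³)*62 = (8 - ½*125)*62 = (8 - 125/2)*62 = -109/2*62 = -3379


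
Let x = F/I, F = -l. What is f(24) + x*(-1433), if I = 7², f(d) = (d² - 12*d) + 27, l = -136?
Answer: -179453/49 ≈ -3662.3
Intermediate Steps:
f(d) = 27 + d² - 12*d
I = 49
F = 136 (F = -1*(-136) = 136)
x = 136/49 ≈ 2.7755
f(24) + x*(-1433) = (27 + 24² - 12*24) + (136/49)*(-1433) = (27 + 576 - 288) - 194888/49 = 315 - 194888/49 = -179453/49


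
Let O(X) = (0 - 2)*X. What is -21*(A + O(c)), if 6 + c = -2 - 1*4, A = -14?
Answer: -210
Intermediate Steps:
c = -12 (c = -6 + (-2 - 1*4) = -6 + (-2 - 4) = -6 - 6 = -12)
O(X) = -2*X
-21*(A + O(c)) = -21*(-14 - 2*(-12)) = -21*(-14 + 24) = -21*10 = -210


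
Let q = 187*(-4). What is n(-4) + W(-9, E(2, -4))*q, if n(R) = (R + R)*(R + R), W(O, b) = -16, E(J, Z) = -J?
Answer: 12032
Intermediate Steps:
q = -748
n(R) = 4*R² (n(R) = (2*R)*(2*R) = 4*R²)
n(-4) + W(-9, E(2, -4))*q = 4*(-4)² - 16*(-748) = 4*16 + 11968 = 64 + 11968 = 12032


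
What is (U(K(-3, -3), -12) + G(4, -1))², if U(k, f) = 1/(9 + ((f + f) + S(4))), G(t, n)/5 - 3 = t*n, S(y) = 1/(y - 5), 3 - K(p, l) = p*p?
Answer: 6561/256 ≈ 25.629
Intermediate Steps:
K(p, l) = 3 - p² (K(p, l) = 3 - p*p = 3 - p²)
S(y) = 1/(-5 + y)
G(t, n) = 15 + 5*n*t (G(t, n) = 15 + 5*(t*n) = 15 + 5*(n*t) = 15 + 5*n*t)
U(k, f) = 1/(8 + 2*f) (U(k, f) = 1/(9 + ((f + f) + 1/(-5 + 4))) = 1/(9 + (2*f + 1/(-1))) = 1/(9 + (2*f - 1)) = 1/(9 + (-1 + 2*f)) = 1/(8 + 2*f))
(U(K(-3, -3), -12) + G(4, -1))² = (1/(2*(4 - 12)) + (15 + 5*(-1)*4))² = ((½)/(-8) + (15 - 20))² = ((½)*(-⅛) - 5)² = (-1/16 - 5)² = (-81/16)² = 6561/256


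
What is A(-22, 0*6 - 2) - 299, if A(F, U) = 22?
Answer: -277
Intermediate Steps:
A(-22, 0*6 - 2) - 299 = 22 - 299 = -277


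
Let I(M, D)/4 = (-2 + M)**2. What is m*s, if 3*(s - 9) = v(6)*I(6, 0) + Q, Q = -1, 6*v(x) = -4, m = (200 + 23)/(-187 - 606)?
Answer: 11150/7137 ≈ 1.5623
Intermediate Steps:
m = -223/793 (m = 223/(-793) = 223*(-1/793) = -223/793 ≈ -0.28121)
I(M, D) = 4*(-2 + M)**2
v(x) = -2/3 (v(x) = (1/6)*(-4) = -2/3)
s = -50/9 (s = 9 + (-8*(-2 + 6)**2/3 - 1)/3 = 9 + (-8*4**2/3 - 1)/3 = 9 + (-8*16/3 - 1)/3 = 9 + (-2/3*64 - 1)/3 = 9 + (-128/3 - 1)/3 = 9 + (1/3)*(-131/3) = 9 - 131/9 = -50/9 ≈ -5.5556)
m*s = -223/793*(-50/9) = 11150/7137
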